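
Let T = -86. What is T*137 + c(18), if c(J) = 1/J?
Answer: -212075/18 ≈ -11782.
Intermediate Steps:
T*137 + c(18) = -86*137 + 1/18 = -11782 + 1/18 = -212075/18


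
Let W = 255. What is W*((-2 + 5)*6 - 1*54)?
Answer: -9180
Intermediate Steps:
W*((-2 + 5)*6 - 1*54) = 255*((-2 + 5)*6 - 1*54) = 255*(3*6 - 54) = 255*(18 - 54) = 255*(-36) = -9180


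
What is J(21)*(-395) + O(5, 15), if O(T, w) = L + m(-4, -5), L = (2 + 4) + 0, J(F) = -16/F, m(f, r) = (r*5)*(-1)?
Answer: 6971/21 ≈ 331.95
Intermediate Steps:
m(f, r) = -5*r (m(f, r) = (5*r)*(-1) = -5*r)
L = 6 (L = 6 + 0 = 6)
O(T, w) = 31 (O(T, w) = 6 - 5*(-5) = 6 + 25 = 31)
J(21)*(-395) + O(5, 15) = -16/21*(-395) + 31 = 6320/21 + 31 = 6971/21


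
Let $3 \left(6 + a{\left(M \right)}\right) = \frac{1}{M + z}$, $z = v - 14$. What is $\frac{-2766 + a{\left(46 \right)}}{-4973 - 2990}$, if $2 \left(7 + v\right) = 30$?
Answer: $\frac{332639}{955560} \approx 0.34811$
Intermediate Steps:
$v = 8$ ($v = -7 + \frac{1}{2} \cdot 30 = -7 + 15 = 8$)
$z = -6$ ($z = 8 - 14 = -6$)
$a{\left(M \right)} = -6 + \frac{1}{3 \left(-6 + M\right)}$ ($a{\left(M \right)} = -6 + \frac{1}{3 \left(M - 6\right)} = -6 + \frac{1}{3 \left(-6 + M\right)}$)
$\frac{-2766 + a{\left(46 \right)}}{-4973 - 2990} = \frac{-2766 + \frac{109 - 828}{3 \left(-6 + 46\right)}}{-4973 - 2990} = \frac{-2766 + \frac{109 - 828}{3 \cdot 40}}{-7963} = \left(-2766 + \frac{1}{3} \cdot \frac{1}{40} \left(-719\right)\right) \left(- \frac{1}{7963}\right) = \left(-2766 - \frac{719}{120}\right) \left(- \frac{1}{7963}\right) = \left(- \frac{332639}{120}\right) \left(- \frac{1}{7963}\right) = \frac{332639}{955560}$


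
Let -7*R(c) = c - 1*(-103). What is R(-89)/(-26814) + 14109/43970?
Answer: 189203333/589505790 ≈ 0.32095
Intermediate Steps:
R(c) = -103/7 - c/7 (R(c) = -(c - 1*(-103))/7 = -(c + 103)/7 = -(103 + c)/7 = -103/7 - c/7)
R(-89)/(-26814) + 14109/43970 = (-103/7 - ⅐*(-89))/(-26814) + 14109/43970 = (-103/7 + 89/7)*(-1/26814) + 14109*(1/43970) = -2*(-1/26814) + 14109/43970 = 1/13407 + 14109/43970 = 189203333/589505790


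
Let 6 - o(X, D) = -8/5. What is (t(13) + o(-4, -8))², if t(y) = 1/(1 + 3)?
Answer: 24649/400 ≈ 61.622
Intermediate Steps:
o(X, D) = 38/5 (o(X, D) = 6 - (-8)/5 = 6 - 1*(-8/5) = 6 + 8/5 = 38/5)
t(y) = ¼ (t(y) = 1/4 = ¼)
(t(13) + o(-4, -8))² = (¼ + 38/5)² = (157/20)² = 24649/400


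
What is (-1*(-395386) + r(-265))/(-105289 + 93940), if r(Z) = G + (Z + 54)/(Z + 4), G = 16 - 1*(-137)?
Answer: -103235890/2962089 ≈ -34.852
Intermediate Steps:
G = 153 (G = 16 + 137 = 153)
r(Z) = 153 + (54 + Z)/(4 + Z) (r(Z) = 153 + (Z + 54)/(Z + 4) = 153 + (54 + Z)/(4 + Z))
(-1*(-395386) + r(-265))/(-105289 + 93940) = (-1*(-395386) + 2*(333 + 77*(-265))/(4 - 265))/(-105289 + 93940) = (395386 + 2*(333 - 20405)/(-261))/(-11349) = (395386 + 2*(-1/261)*(-20072))*(-1/11349) = (395386 + 40144/261)*(-1/11349) = (103235890/261)*(-1/11349) = -103235890/2962089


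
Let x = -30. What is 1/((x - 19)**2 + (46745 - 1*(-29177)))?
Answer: 1/78323 ≈ 1.2768e-5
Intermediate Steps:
1/((x - 19)**2 + (46745 - 1*(-29177))) = 1/((-30 - 19)**2 + (46745 - 1*(-29177))) = 1/((-49)**2 + (46745 + 29177)) = 1/(2401 + 75922) = 1/78323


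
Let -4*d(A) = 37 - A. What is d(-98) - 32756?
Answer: -131159/4 ≈ -32790.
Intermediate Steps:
d(A) = -37/4 + A/4 (d(A) = -(37 - A)/4 = -37/4 + A/4)
d(-98) - 32756 = (-37/4 + (1/4)*(-98)) - 32756 = (-37/4 - 49/2) - 32756 = -135/4 - 32756 = -131159/4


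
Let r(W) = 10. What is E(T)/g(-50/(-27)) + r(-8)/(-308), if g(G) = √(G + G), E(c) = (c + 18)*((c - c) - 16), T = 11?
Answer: -5/154 - 696*√3/5 ≈ -241.13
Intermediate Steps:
E(c) = -288 - 16*c (E(c) = (18 + c)*(0 - 16) = (18 + c)*(-16) = -288 - 16*c)
g(G) = √2*√G (g(G) = √(2*G) = √2*√G)
E(T)/g(-50/(-27)) + r(-8)/(-308) = (-288 - 16*11)/((√2*√(-50/(-27)))) + 10/(-308) = (-288 - 176)/((√2*√(-50*(-1/27)))) + 10*(-1/308) = -464*3*√3/10 - 5/154 = -696*√3/5 - 5/154 = -5/154 - 696*√3/5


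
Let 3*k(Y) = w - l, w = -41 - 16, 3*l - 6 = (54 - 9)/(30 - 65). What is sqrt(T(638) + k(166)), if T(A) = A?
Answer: 2*sqrt(68187)/21 ≈ 24.869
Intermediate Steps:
l = 11/7 (l = 2 + ((54 - 9)/(30 - 65))/3 = 2 + (45/(-35))/3 = 2 + (45*(-1/35))/3 = 2 + (1/3)*(-9/7) = 2 - 3/7 = 11/7 ≈ 1.5714)
w = -57
k(Y) = -410/21 (k(Y) = (-57 - 1*11/7)/3 = (-57 - 11/7)/3 = (1/3)*(-410/7) = -410/21)
sqrt(T(638) + k(166)) = sqrt(638 - 410/21) = sqrt(12988/21) = 2*sqrt(68187)/21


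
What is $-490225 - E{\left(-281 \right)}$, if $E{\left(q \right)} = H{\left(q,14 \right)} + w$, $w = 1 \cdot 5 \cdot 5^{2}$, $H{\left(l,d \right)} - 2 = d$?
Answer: $-490366$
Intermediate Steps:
$H{\left(l,d \right)} = 2 + d$
$w = 125$ ($w = 5 \cdot 25 = 125$)
$E{\left(q \right)} = 141$ ($E{\left(q \right)} = \left(2 + 14\right) + 125 = 16 + 125 = 141$)
$-490225 - E{\left(-281 \right)} = -490225 - 141 = -490366$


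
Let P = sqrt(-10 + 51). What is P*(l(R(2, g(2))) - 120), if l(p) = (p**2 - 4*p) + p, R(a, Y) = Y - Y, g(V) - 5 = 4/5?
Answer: -120*sqrt(41) ≈ -768.38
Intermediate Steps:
g(V) = 29/5 (g(V) = 5 + 4/5 = 29/5)
R(a, Y) = 0
l(p) = p**2 - 3*p
P = sqrt(41) ≈ 6.4031
P*(l(R(2, g(2))) - 120) = sqrt(41)*(0*(-3 + 0) - 120) = sqrt(41)*(0*(-3) - 120) = sqrt(41)*(0 - 120) = sqrt(41)*(-120) = -120*sqrt(41)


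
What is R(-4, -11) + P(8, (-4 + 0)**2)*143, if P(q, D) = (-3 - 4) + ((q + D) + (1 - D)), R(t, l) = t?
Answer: 282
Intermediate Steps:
P(q, D) = -6 + q (P(q, D) = -7 + ((D + q) + (1 - D)) = -7 + (1 + q) = -6 + q)
R(-4, -11) + P(8, (-4 + 0)**2)*143 = -4 + (-6 + 8)*143 = -4 + 2*143 = -4 + 286 = 282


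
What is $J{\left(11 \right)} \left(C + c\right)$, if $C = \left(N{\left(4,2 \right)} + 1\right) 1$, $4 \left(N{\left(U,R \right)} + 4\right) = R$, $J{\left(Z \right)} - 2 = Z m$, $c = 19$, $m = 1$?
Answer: $\frac{429}{2} \approx 214.5$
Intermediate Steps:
$J{\left(Z \right)} = 2 + Z$ ($J{\left(Z \right)} = 2 + Z 1 = 2 + Z$)
$N{\left(U,R \right)} = -4 + \frac{R}{4}$
$C = - \frac{5}{2}$ ($C = \left(\left(-4 + \frac{1}{4} \cdot 2\right) + 1\right) 1 = \left(\left(-4 + \frac{1}{2}\right) + 1\right) 1 = \left(- \frac{7}{2} + 1\right) 1 = \left(- \frac{5}{2}\right) 1 = - \frac{5}{2} \approx -2.5$)
$J{\left(11 \right)} \left(C + c\right) = \left(2 + 11\right) \left(- \frac{5}{2} + 19\right) = 13 \cdot \frac{33}{2} = \frac{429}{2}$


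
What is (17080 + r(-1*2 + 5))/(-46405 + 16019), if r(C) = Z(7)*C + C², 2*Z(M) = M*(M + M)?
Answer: -8618/15193 ≈ -0.56723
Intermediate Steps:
Z(M) = M² (Z(M) = (M*(M + M))/2 = (M*(2*M))/2 = (2*M²)/2 = M²)
r(C) = C² + 49*C (r(C) = 7²*C + C² = 49*C + C² = C² + 49*C)
(17080 + r(-1*2 + 5))/(-46405 + 16019) = (17080 + (-1*2 + 5)*(49 + (-1*2 + 5)))/(-46405 + 16019) = (17080 + (-2 + 5)*(49 + (-2 + 5)))/(-30386) = (17080 + 3*(49 + 3))*(-1/30386) = (17080 + 3*52)*(-1/30386) = (17080 + 156)*(-1/30386) = 17236*(-1/30386) = -8618/15193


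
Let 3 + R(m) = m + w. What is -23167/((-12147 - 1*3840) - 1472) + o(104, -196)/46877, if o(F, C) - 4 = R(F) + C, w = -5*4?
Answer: 1084061510/818425543 ≈ 1.3246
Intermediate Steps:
w = -20
R(m) = -23 + m (R(m) = -3 + (m - 20) = -3 + (-20 + m) = -23 + m)
o(F, C) = -19 + C + F (o(F, C) = 4 + ((-23 + F) + C) = 4 + (-23 + C + F) = -19 + C + F)
-23167/((-12147 - 1*3840) - 1472) + o(104, -196)/46877 = -23167/((-12147 - 1*3840) - 1472) + (-19 - 196 + 104)/46877 = -23167/((-12147 - 3840) - 1472) - 111*1/46877 = -23167/(-15987 - 1472) - 111/46877 = -23167/(-17459) - 111/46877 = -23167*(-1/17459) - 111/46877 = 23167/17459 - 111/46877 = 1084061510/818425543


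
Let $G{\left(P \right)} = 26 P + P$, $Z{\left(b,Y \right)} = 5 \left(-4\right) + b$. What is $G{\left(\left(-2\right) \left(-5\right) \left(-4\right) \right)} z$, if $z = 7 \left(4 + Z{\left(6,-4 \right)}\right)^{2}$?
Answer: $-756000$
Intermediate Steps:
$Z{\left(b,Y \right)} = -20 + b$
$G{\left(P \right)} = 27 P$
$z = 700$ ($z = 7 \left(4 + \left(-20 + 6\right)\right)^{2} = 7 \left(4 - 14\right)^{2} = 7 \left(-10\right)^{2} = 7 \cdot 100 = 700$)
$G{\left(\left(-2\right) \left(-5\right) \left(-4\right) \right)} z = 27 \left(-2\right) \left(-5\right) \left(-4\right) 700 = 27 \cdot 10 \left(-4\right) 700 = 27 \left(-40\right) 700 = \left(-1080\right) 700 = -756000$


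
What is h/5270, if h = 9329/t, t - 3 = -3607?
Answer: -9329/18993080 ≈ -0.00049118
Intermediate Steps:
t = -3604 (t = 3 - 3607 = -3604)
h = -9329/3604 (h = 9329/(-3604) = 9329*(-1/3604) = -9329/3604 ≈ -2.5885)
h/5270 = -9329/3604/5270 = -9329/3604*1/5270 = -9329/18993080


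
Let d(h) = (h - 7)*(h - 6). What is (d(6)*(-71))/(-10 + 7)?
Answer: 0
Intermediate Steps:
d(h) = (-7 + h)*(-6 + h)
(d(6)*(-71))/(-10 + 7) = ((42 + 6**2 - 13*6)*(-71))/(-10 + 7) = ((42 + 36 - 78)*(-71))/(-3) = -0*(-71) = -1/3*0 = 0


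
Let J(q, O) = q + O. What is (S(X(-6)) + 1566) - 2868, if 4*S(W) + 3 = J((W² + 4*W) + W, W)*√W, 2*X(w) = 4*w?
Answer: -5211/4 + 36*I*√3 ≈ -1302.8 + 62.354*I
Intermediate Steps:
X(w) = 2*w (X(w) = (4*w)/2 = 2*w)
J(q, O) = O + q
S(W) = -¾ + √W*(W² + 6*W)/4 (S(W) = -¾ + ((W + ((W² + 4*W) + W))*√W)/4 = -¾ + ((W + (W² + 5*W))*√W)/4 = -¾ + ((W² + 6*W)*√W)/4 = -¾ + (√W*(W² + 6*W))/4 = -¾ + √W*(W² + 6*W)/4)
(S(X(-6)) + 1566) - 2868 = ((-¾ + (2*(-6))^(3/2)*(6 + 2*(-6))/4) + 1566) - 2868 = ((-¾ + (-12)^(3/2)*(6 - 12)/4) + 1566) - 2868 = ((-¾ + (¼)*(-24*I*√3)*(-6)) + 1566) - 2868 = ((-¾ + 36*I*√3) + 1566) - 2868 = (6261/4 + 36*I*√3) - 2868 = -5211/4 + 36*I*√3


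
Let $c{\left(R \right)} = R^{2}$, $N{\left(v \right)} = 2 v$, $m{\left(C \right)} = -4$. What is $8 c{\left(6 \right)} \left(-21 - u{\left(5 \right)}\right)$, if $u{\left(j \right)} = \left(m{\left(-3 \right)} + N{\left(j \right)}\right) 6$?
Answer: $-16416$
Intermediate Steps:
$u{\left(j \right)} = -24 + 12 j$ ($u{\left(j \right)} = \left(-4 + 2 j\right) 6 = -24 + 12 j$)
$8 c{\left(6 \right)} \left(-21 - u{\left(5 \right)}\right) = 8 \cdot 6^{2} \left(-21 - \left(-24 + 12 \cdot 5\right)\right) = 8 \cdot 36 \left(-21 - \left(-24 + 60\right)\right) = 288 \left(-21 - 36\right) = 288 \left(-57\right) = -16416$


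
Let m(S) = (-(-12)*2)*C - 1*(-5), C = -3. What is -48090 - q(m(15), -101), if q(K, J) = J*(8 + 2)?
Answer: -47080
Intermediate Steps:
m(S) = -67 (m(S) = -(-12)*2*(-3) - 1*(-5) = -4*(-6)*(-3) + 5 = 24*(-3) + 5 = -72 + 5 = -67)
q(K, J) = 10*J (q(K, J) = J*10 = 10*J)
-48090 - q(m(15), -101) = -48090 - 10*(-101) = -48090 - 1*(-1010) = -48090 + 1010 = -47080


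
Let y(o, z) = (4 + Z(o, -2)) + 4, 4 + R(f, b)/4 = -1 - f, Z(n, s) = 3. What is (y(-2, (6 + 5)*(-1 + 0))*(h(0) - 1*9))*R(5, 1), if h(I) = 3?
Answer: 2640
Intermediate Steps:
R(f, b) = -20 - 4*f (R(f, b) = -16 + 4*(-1 - f) = -16 + (-4 - 4*f) = -20 - 4*f)
y(o, z) = 11 (y(o, z) = (4 + 3) + 4 = 7 + 4 = 11)
(y(-2, (6 + 5)*(-1 + 0))*(h(0) - 1*9))*R(5, 1) = (11*(3 - 1*9))*(-20 - 4*5) = (11*(3 - 9))*(-20 - 20) = (11*(-6))*(-40) = -66*(-40) = 2640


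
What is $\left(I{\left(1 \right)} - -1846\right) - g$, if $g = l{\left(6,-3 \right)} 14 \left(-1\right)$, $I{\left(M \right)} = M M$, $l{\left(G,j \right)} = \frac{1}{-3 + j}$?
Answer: $\frac{5534}{3} \approx 1844.7$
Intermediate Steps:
$I{\left(M \right)} = M^{2}$
$g = \frac{7}{3}$ ($g = \frac{1}{-3 - 3} \cdot 14 \left(-1\right) = \frac{1}{-6} \cdot 14 \left(-1\right) = \left(- \frac{1}{6}\right) 14 \left(-1\right) = \left(- \frac{7}{3}\right) \left(-1\right) = \frac{7}{3} \approx 2.3333$)
$\left(I{\left(1 \right)} - -1846\right) - g = \left(1^{2} - -1846\right) - \frac{7}{3} = \left(1 + 1846\right) - \frac{7}{3} = 1847 - \frac{7}{3} = \frac{5534}{3}$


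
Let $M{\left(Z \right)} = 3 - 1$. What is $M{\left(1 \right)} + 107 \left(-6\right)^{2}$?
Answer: $3854$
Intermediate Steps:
$M{\left(Z \right)} = 2$ ($M{\left(Z \right)} = 3 - 1 = 2$)
$M{\left(1 \right)} + 107 \left(-6\right)^{2} = 2 + 107 \left(-6\right)^{2} = 2 + 107 \cdot 36 = 2 + 3852 = 3854$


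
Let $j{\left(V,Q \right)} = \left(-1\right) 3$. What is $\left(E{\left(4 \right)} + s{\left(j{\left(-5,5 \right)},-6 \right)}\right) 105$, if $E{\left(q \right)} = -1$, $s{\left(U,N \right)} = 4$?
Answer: $315$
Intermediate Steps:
$j{\left(V,Q \right)} = -3$
$\left(E{\left(4 \right)} + s{\left(j{\left(-5,5 \right)},-6 \right)}\right) 105 = \left(-1 + 4\right) 105 = 3 \cdot 105 = 315$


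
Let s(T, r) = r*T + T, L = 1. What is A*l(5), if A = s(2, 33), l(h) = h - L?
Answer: 272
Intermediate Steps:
l(h) = -1 + h (l(h) = h - 1*1 = h - 1 = -1 + h)
s(T, r) = T + T*r (s(T, r) = T*r + T = T + T*r)
A = 68 (A = 2*(1 + 33) = 2*34 = 68)
A*l(5) = 68*(-1 + 5) = 68*4 = 272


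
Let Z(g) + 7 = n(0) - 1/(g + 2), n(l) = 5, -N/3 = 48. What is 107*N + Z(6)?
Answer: -123281/8 ≈ -15410.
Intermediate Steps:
N = -144 (N = -3*48 = -144)
Z(g) = -2 - 1/(2 + g) (Z(g) = -7 + (5 - 1/(g + 2)) = -7 + (5 - 1/(2 + g)) = -2 - 1/(2 + g))
107*N + Z(6) = 107*(-144) + (-5 - 2*6)/(2 + 6) = -15408 + (-5 - 12)/8 = -15408 + (⅛)*(-17) = -15408 - 17/8 = -123281/8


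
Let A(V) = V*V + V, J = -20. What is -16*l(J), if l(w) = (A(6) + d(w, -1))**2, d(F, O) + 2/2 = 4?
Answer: -32400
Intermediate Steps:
d(F, O) = 3 (d(F, O) = -1 + 4 = 3)
A(V) = V + V**2 (A(V) = V**2 + V = V + V**2)
l(w) = 2025 (l(w) = (6*(1 + 6) + 3)**2 = (6*7 + 3)**2 = (42 + 3)**2 = 45**2 = 2025)
-16*l(J) = -16*2025 = -32400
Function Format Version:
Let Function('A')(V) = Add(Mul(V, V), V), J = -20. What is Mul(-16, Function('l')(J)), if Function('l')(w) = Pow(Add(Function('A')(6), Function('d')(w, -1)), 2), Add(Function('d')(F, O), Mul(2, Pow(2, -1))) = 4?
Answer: -32400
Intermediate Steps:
Function('d')(F, O) = 3 (Function('d')(F, O) = Add(-1, 4) = 3)
Function('A')(V) = Add(V, Pow(V, 2)) (Function('A')(V) = Add(Pow(V, 2), V) = Add(V, Pow(V, 2)))
Function('l')(w) = 2025 (Function('l')(w) = Pow(Add(Mul(6, Add(1, 6)), 3), 2) = Pow(Add(Mul(6, 7), 3), 2) = Pow(Add(42, 3), 2) = Pow(45, 2) = 2025)
Mul(-16, Function('l')(J)) = Mul(-16, 2025) = -32400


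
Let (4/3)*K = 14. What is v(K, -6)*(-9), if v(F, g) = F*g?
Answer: 567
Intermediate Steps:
K = 21/2 (K = (¾)*14 = 21/2 ≈ 10.500)
v(K, -6)*(-9) = ((21/2)*(-6))*(-9) = -63*(-9) = 567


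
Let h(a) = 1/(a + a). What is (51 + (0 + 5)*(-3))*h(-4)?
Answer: -9/2 ≈ -4.5000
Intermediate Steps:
h(a) = 1/(2*a)
(51 + (0 + 5)*(-3))*h(-4) = (51 + (0 + 5)*(-3))*((½)/(-4)) = (51 + 5*(-3))*((½)*(-¼)) = (51 - 15)*(-⅛) = 36*(-⅛) = -9/2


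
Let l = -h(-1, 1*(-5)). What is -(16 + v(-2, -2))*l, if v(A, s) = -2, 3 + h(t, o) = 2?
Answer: -14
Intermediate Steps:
h(t, o) = -1 (h(t, o) = -3 + 2 = -1)
l = 1 (l = -1*(-1) = 1)
-(16 + v(-2, -2))*l = -(16 - 2) = -14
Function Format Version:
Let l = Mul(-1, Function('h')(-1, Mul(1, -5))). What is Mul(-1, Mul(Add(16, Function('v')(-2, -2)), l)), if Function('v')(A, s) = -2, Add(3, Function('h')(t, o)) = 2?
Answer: -14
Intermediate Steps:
Function('h')(t, o) = -1 (Function('h')(t, o) = Add(-3, 2) = -1)
l = 1 (l = Mul(-1, -1) = 1)
Mul(-1, Mul(Add(16, Function('v')(-2, -2)), l)) = Mul(-1, Mul(Add(16, -2), 1)) = Mul(-1, Mul(14, 1)) = Mul(-1, 14) = -14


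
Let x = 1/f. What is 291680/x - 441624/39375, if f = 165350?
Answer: 633009404852792/13125 ≈ 4.8229e+10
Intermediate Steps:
x = 1/165350 ≈ 6.0478e-6
291680/x - 441624/39375 = 291680/(1/165350) - 441624/39375 = 291680*165350 - 441624*1/39375 = 48229288000 - 147208/13125 = 633009404852792/13125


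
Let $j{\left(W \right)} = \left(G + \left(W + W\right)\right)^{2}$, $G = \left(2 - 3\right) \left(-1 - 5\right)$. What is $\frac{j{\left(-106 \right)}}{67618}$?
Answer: $\frac{21218}{33809} \approx 0.62758$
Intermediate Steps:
$G = 6$ ($G = \left(-1\right) \left(-6\right) = 6$)
$j{\left(W \right)} = \left(6 + 2 W\right)^{2}$ ($j{\left(W \right)} = \left(6 + \left(W + W\right)\right)^{2} = \left(6 + 2 W\right)^{2}$)
$\frac{j{\left(-106 \right)}}{67618} = \frac{4 \left(3 - 106\right)^{2}}{67618} = 4 \left(-103\right)^{2} \cdot \frac{1}{67618} = 4 \cdot 10609 \cdot \frac{1}{67618} = 42436 \cdot \frac{1}{67618} = \frac{21218}{33809}$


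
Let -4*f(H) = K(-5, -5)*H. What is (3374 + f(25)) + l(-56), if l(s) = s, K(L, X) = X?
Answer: 13397/4 ≈ 3349.3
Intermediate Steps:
f(H) = 5*H/4 (f(H) = -(-5)*H/4 = 5*H/4)
(3374 + f(25)) + l(-56) = (3374 + (5/4)*25) - 56 = (3374 + 125/4) - 56 = 13621/4 - 56 = 13397/4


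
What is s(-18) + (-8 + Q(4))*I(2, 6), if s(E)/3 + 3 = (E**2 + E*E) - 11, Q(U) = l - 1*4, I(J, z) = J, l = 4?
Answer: 1886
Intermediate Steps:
Q(U) = 0 (Q(U) = 4 - 1*4 = 4 - 4 = 0)
s(E) = -42 + 6*E**2 (s(E) = -9 + 3*((E**2 + E*E) - 11) = -9 + 3*((E**2 + E**2) - 11) = -9 + 3*(2*E**2 - 11) = -9 + 3*(-11 + 2*E**2) = -9 + (-33 + 6*E**2) = -42 + 6*E**2)
s(-18) + (-8 + Q(4))*I(2, 6) = (-42 + 6*(-18)**2) + (-8 + 0)*2 = (-42 + 6*324) - 8*2 = (-42 + 1944) - 16 = 1902 - 16 = 1886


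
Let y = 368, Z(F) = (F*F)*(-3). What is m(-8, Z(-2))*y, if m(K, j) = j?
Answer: -4416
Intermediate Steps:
Z(F) = -3*F² (Z(F) = F²*(-3) = -3*F²)
m(-8, Z(-2))*y = -3*(-2)²*368 = -3*4*368 = -12*368 = -4416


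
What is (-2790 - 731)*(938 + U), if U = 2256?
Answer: -11246074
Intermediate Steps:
(-2790 - 731)*(938 + U) = (-2790 - 731)*(938 + 2256) = -3521*3194 = -11246074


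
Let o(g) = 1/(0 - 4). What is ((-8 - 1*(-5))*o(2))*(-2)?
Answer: -3/2 ≈ -1.5000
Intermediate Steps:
o(g) = -¼ (o(g) = 1/(-4) = -¼)
((-8 - 1*(-5))*o(2))*(-2) = ((-8 - 1*(-5))*(-¼))*(-2) = ((-8 + 5)*(-¼))*(-2) = -3*(-¼)*(-2) = (¾)*(-2) = -3/2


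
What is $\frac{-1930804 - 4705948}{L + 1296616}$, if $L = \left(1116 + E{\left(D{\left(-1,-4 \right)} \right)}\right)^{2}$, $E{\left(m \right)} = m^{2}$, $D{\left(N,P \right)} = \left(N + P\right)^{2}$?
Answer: $- \frac{6636752}{4327697} \approx -1.5336$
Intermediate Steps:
$L = 3031081$ ($L = \left(1116 + \left(\left(-1 - 4\right)^{2}\right)^{2}\right)^{2} = \left(1116 + \left(\left(-5\right)^{2}\right)^{2}\right)^{2} = \left(1116 + 25^{2}\right)^{2} = \left(1116 + 625\right)^{2} = 1741^{2} = 3031081$)
$\frac{-1930804 - 4705948}{L + 1296616} = \frac{-1930804 - 4705948}{3031081 + 1296616} = - \frac{6636752}{4327697}$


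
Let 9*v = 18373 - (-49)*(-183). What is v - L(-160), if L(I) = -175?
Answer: 10981/9 ≈ 1220.1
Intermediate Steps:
v = 9406/9 (v = (18373 - (-49)*(-183))/9 = (18373 - 1*8967)/9 = (18373 - 8967)/9 = (⅑)*9406 = 9406/9 ≈ 1045.1)
v - L(-160) = 9406/9 - 1*(-175) = 9406/9 + 175 = 10981/9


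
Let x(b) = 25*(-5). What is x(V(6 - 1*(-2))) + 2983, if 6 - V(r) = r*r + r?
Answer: 2858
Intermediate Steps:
V(r) = 6 - r - r**2 (V(r) = 6 - (r*r + r) = 6 - (r**2 + r) = 6 - (r + r**2) = 6 + (-r - r**2) = 6 - r - r**2)
x(b) = -125
x(V(6 - 1*(-2))) + 2983 = -125 + 2983 = 2858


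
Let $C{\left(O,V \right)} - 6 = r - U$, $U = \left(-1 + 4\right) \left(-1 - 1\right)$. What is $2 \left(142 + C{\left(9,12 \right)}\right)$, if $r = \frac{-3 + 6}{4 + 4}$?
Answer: $\frac{1235}{4} \approx 308.75$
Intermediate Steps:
$r = \frac{3}{8} \approx 0.375$
$U = -6$ ($U = 3 \left(-1 - 1\right) = 3 \left(-2\right) = -6$)
$C{\left(O,V \right)} = \frac{99}{8}$ ($C{\left(O,V \right)} = 6 + \left(\frac{3}{8} - -6\right) = 6 + \left(\frac{3}{8} + 6\right) = 6 + \frac{51}{8} = \frac{99}{8}$)
$2 \left(142 + C{\left(9,12 \right)}\right) = 2 \left(142 + \frac{99}{8}\right) = 2 \cdot \frac{1235}{8} = \frac{1235}{4}$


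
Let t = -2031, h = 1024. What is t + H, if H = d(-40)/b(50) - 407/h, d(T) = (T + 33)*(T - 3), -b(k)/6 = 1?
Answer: -6394565/3072 ≈ -2081.6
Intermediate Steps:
b(k) = -6 (b(k) = -6*1 = -6)
d(T) = (-3 + T)*(33 + T) (d(T) = (33 + T)*(-3 + T) = (-3 + T)*(33 + T))
H = -155333/3072 (H = (-99 + (-40)² + 30*(-40))/(-6) - 407/1024 = (-99 + 1600 - 1200)*(-⅙) - 407*1/1024 = 301*(-⅙) - 407/1024 = -301/6 - 407/1024 = -155333/3072 ≈ -50.564)
t + H = -2031 - 155333/3072 = -6394565/3072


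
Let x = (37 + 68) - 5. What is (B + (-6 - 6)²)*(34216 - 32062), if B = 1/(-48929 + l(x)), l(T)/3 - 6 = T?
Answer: 15077963382/48611 ≈ 3.1018e+5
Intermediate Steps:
x = 100 (x = 105 - 5 = 100)
l(T) = 18 + 3*T
B = -1/48611 (B = 1/(-48929 + (18 + 3*100)) = 1/(-48929 + (18 + 300)) = 1/(-48929 + 318) = 1/(-48611) = -1/48611 ≈ -2.0571e-5)
(B + (-6 - 6)²)*(34216 - 32062) = (-1/48611 + (-6 - 6)²)*(34216 - 32062) = (-1/48611 + (-12)²)*2154 = (-1/48611 + 144)*2154 = (6999983/48611)*2154 = 15077963382/48611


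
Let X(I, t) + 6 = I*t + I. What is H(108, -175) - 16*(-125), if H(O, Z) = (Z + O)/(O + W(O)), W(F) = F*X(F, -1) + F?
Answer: 864067/432 ≈ 2000.2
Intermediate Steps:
X(I, t) = -6 + I + I*t (X(I, t) = -6 + (I*t + I) = -6 + (I + I*t) = -6 + I + I*t)
W(F) = -5*F (W(F) = F*(-6 + F + F*(-1)) + F = F*(-6 + F - F) + F = F*(-6) + F = -6*F + F = -5*F)
H(O, Z) = -(O + Z)/(4*O) (H(O, Z) = (Z + O)/(O - 5*O) = (O + Z)/((-4*O)) = (O + Z)*(-1/(4*O)) = -(O + Z)/(4*O))
H(108, -175) - 16*(-125) = (¼)*(-1*108 - 1*(-175))/108 - 16*(-125) = (¼)*(1/108)*(-108 + 175) + 2000 = (¼)*(1/108)*67 + 2000 = 67/432 + 2000 = 864067/432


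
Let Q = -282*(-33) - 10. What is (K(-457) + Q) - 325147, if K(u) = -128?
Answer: -315979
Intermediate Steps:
Q = 9296 (Q = 9306 - 10 = 9296)
(K(-457) + Q) - 325147 = (-128 + 9296) - 325147 = 9168 - 325147 = -315979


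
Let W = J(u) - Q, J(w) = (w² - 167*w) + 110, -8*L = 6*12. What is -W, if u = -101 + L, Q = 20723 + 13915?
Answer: 4058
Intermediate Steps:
L = -9 (L = -3*12/4 = -⅛*72 = -9)
Q = 34638
u = -110 (u = -101 - 9 = -110)
J(w) = 110 + w² - 167*w
W = -4058 (W = (110 + (-110)² - 167*(-110)) - 1*34638 = (110 + 12100 + 18370) - 34638 = 30580 - 34638 = -4058)
-W = -1*(-4058) = 4058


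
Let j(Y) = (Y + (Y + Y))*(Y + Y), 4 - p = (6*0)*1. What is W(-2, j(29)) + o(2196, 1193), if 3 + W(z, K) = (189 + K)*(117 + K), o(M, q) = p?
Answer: 27028306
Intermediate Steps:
p = 4 (p = 4 - 6*0 = 4 - 0 = 4 - 1*0 = 4 + 0 = 4)
j(Y) = 6*Y² (j(Y) = (Y + 2*Y)*(2*Y) = (3*Y)*(2*Y) = 6*Y²)
o(M, q) = 4
W(z, K) = -3 + (117 + K)*(189 + K) (W(z, K) = -3 + (189 + K)*(117 + K) = -3 + (117 + K)*(189 + K))
W(-2, j(29)) + o(2196, 1193) = (22110 + (6*29²)² + 306*(6*29²)) + 4 = (22110 + (6*841)² + 306*(6*841)) + 4 = (22110 + 5046² + 306*5046) + 4 = (22110 + 25462116 + 1544076) + 4 = 27028302 + 4 = 27028306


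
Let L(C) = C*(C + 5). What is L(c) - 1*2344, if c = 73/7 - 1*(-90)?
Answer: 403958/49 ≈ 8244.0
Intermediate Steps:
c = 703/7 (c = 73*(⅐) + 90 = 73/7 + 90 = 703/7 ≈ 100.43)
L(C) = C*(5 + C)
L(c) - 1*2344 = 703*(5 + 703/7)/7 - 1*2344 = (703/7)*(738/7) - 2344 = 518814/49 - 2344 = 403958/49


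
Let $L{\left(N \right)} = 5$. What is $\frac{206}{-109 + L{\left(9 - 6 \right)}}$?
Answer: $- \frac{103}{52} \approx -1.9808$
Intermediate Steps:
$\frac{206}{-109 + L{\left(9 - 6 \right)}} = \frac{206}{-109 + 5} = \frac{206}{-104} = 206 \left(- \frac{1}{104}\right) = - \frac{103}{52}$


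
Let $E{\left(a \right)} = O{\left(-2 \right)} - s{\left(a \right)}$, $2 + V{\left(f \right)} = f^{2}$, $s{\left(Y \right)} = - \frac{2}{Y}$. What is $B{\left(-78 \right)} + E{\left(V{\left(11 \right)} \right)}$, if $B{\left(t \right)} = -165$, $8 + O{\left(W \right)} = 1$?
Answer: $- \frac{20466}{119} \approx -171.98$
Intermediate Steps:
$O{\left(W \right)} = -7$ ($O{\left(W \right)} = -8 + 1 = -7$)
$V{\left(f \right)} = -2 + f^{2}$
$E{\left(a \right)} = -7 + \frac{2}{a}$ ($E{\left(a \right)} = -7 - - \frac{2}{a} = -7 + \frac{2}{a}$)
$B{\left(-78 \right)} + E{\left(V{\left(11 \right)} \right)} = -165 - \left(7 - \frac{2}{-2 + 11^{2}}\right) = -165 - \left(7 - \frac{2}{-2 + 121}\right) = -165 - \left(7 - \frac{2}{119}\right) = -165 + \left(-7 + 2 \cdot \frac{1}{119}\right) = -165 + \left(-7 + \frac{2}{119}\right) = -165 - \frac{831}{119} = - \frac{20466}{119}$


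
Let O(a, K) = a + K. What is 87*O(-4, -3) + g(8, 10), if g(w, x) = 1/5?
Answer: -3044/5 ≈ -608.80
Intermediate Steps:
g(w, x) = ⅕
O(a, K) = K + a
87*O(-4, -3) + g(8, 10) = 87*(-3 - 4) + ⅕ = 87*(-7) + ⅕ = -609 + ⅕ = -3044/5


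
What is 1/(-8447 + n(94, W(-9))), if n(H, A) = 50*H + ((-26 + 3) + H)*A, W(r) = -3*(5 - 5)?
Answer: -1/3747 ≈ -0.00026688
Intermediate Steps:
W(r) = 0 (W(r) = -3*0 = 0)
n(H, A) = 50*H + A*(-23 + H) (n(H, A) = 50*H + (-23 + H)*A = 50*H + A*(-23 + H))
1/(-8447 + n(94, W(-9))) = 1/(-8447 + (-23*0 + 50*94 + 0*94)) = 1/(-8447 + (0 + 4700 + 0)) = 1/(-8447 + 4700) = 1/(-3747) = -1/3747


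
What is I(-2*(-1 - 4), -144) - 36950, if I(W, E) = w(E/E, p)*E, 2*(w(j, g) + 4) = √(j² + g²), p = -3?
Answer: -36374 - 72*√10 ≈ -36602.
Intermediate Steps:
w(j, g) = -4 + √(g² + j²)/2 (w(j, g) = -4 + √(j² + g²)/2 = -4 + √(g² + j²)/2)
I(W, E) = E*(-4 + √10/2) (I(W, E) = (-4 + √((-3)² + (E/E)²)/2)*E = (-4 + √(9 + 1²)/2)*E = (-4 + √(9 + 1)/2)*E = (-4 + √10/2)*E = E*(-4 + √10/2))
I(-2*(-1 - 4), -144) - 36950 = (½)*(-144)*(-8 + √10) - 36950 = (576 - 72*√10) - 36950 = -36374 - 72*√10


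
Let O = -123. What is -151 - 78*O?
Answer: 9443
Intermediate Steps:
-151 - 78*O = -151 - 78*(-123) = -151 + 9594 = 9443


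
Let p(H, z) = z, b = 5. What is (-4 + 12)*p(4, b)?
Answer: 40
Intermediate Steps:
(-4 + 12)*p(4, b) = (-4 + 12)*5 = 8*5 = 40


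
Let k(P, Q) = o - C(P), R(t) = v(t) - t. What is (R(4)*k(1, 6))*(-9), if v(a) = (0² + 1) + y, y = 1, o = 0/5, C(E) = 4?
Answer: -72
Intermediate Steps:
o = 0 (o = 0*(⅕) = 0)
v(a) = 2 (v(a) = (0² + 1) + 1 = (0 + 1) + 1 = 1 + 1 = 2)
R(t) = 2 - t
k(P, Q) = -4 (k(P, Q) = 0 - 1*4 = 0 - 4 = -4)
(R(4)*k(1, 6))*(-9) = ((2 - 1*4)*(-4))*(-9) = ((2 - 4)*(-4))*(-9) = -2*(-4)*(-9) = 8*(-9) = -72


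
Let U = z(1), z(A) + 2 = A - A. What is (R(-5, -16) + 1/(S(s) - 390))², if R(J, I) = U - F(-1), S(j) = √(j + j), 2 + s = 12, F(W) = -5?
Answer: 5194980563/578208160 - 9117*√5/115641632 ≈ 8.9844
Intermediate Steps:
z(A) = -2 (z(A) = -2 + (A - A) = -2 + 0 = -2)
U = -2
s = 10 (s = -2 + 12 = 10)
S(j) = √2*√j (S(j) = √(2*j) = √2*√j)
R(J, I) = 3 (R(J, I) = -2 - 1*(-5) = -2 + 5 = 3)
(R(-5, -16) + 1/(S(s) - 390))² = (3 + 1/(√2*√10 - 390))² = (3 + 1/(2*√5 - 390))² = (3 + 1/(-390 + 2*√5))²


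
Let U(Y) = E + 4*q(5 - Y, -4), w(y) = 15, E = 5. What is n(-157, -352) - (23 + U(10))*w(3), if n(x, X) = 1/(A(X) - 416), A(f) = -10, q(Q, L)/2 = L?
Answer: 25559/426 ≈ 59.998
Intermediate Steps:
q(Q, L) = 2*L
n(x, X) = -1/426 (n(x, X) = 1/(-10 - 416) = 1/(-426) = -1/426)
U(Y) = -27 (U(Y) = 5 + 4*(2*(-4)) = 5 + 4*(-8) = 5 - 32 = -27)
n(-157, -352) - (23 + U(10))*w(3) = -1/426 - (23 - 27)*15 = -1/426 - (-4)*15 = -1/426 - 1*(-60) = -1/426 + 60 = 25559/426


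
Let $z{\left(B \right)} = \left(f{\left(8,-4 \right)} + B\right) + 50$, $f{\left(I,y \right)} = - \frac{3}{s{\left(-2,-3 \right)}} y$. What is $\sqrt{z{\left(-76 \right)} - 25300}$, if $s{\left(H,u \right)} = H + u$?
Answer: $\frac{i \sqrt{633210}}{5} \approx 159.15 i$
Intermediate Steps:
$f{\left(I,y \right)} = \frac{3 y}{5}$ ($f{\left(I,y \right)} = - \frac{3}{-2 - 3} y = - \frac{3}{-5} y = \left(-3\right) \left(- \frac{1}{5}\right) y = \frac{3 y}{5}$)
$z{\left(B \right)} = \frac{238}{5} + B$ ($z{\left(B \right)} = \left(\frac{3}{5} \left(-4\right) + B\right) + 50 = \left(- \frac{12}{5} + B\right) + 50 = \frac{238}{5} + B$)
$\sqrt{z{\left(-76 \right)} - 25300} = \sqrt{\left(\frac{238}{5} - 76\right) - 25300} = \sqrt{- \frac{142}{5} - 25300} = \sqrt{- \frac{126642}{5}} = \frac{i \sqrt{633210}}{5}$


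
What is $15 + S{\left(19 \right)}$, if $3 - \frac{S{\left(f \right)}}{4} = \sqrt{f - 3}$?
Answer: $11$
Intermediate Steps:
$S{\left(f \right)} = 12 - 4 \sqrt{-3 + f}$ ($S{\left(f \right)} = 12 - 4 \sqrt{f - 3} = 12 - 4 \sqrt{-3 + f}$)
$15 + S{\left(19 \right)} = 15 + \left(12 - 4 \sqrt{-3 + 19}\right) = 15 + \left(12 - 4 \sqrt{16}\right) = 15 + \left(12 - 16\right) = 15 - 4 = 11$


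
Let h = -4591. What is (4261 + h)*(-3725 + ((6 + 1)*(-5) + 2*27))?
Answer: 1222980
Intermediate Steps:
(4261 + h)*(-3725 + ((6 + 1)*(-5) + 2*27)) = (4261 - 4591)*(-3725 + ((6 + 1)*(-5) + 2*27)) = -330*(-3725 + (7*(-5) + 54)) = -330*(-3725 + (-35 + 54)) = -330*(-3725 + 19) = -330*(-3706) = 1222980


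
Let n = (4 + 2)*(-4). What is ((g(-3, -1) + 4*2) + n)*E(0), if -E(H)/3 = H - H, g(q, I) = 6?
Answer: 0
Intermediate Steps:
n = -24 (n = 6*(-4) = -24)
E(H) = 0 (E(H) = -3*(H - H) = -3*0 = 0)
((g(-3, -1) + 4*2) + n)*E(0) = ((6 + 4*2) - 24)*0 = ((6 + 8) - 24)*0 = (14 - 24)*0 = -10*0 = 0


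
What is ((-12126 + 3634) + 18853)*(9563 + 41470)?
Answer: 528752913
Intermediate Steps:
((-12126 + 3634) + 18853)*(9563 + 41470) = (-8492 + 18853)*51033 = 10361*51033 = 528752913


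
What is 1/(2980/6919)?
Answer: 6919/2980 ≈ 2.3218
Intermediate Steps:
1/(2980/6919) = 6919/2980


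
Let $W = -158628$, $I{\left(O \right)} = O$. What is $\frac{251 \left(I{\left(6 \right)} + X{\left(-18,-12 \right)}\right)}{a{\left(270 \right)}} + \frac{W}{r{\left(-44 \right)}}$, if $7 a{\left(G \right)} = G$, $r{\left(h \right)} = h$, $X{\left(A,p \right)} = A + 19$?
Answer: $\frac{10842679}{2970} \approx 3650.7$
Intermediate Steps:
$X{\left(A,p \right)} = 19 + A$
$a{\left(G \right)} = \frac{G}{7}$
$\frac{251 \left(I{\left(6 \right)} + X{\left(-18,-12 \right)}\right)}{a{\left(270 \right)}} + \frac{W}{r{\left(-44 \right)}} = \frac{251 \left(6 + \left(19 - 18\right)\right)}{\frac{1}{7} \cdot 270} - \frac{158628}{-44} = \frac{251 \left(6 + 1\right)}{\frac{270}{7}} - - \frac{39657}{11} = 251 \cdot 7 \cdot \frac{7}{270} + \frac{39657}{11} = 1757 \cdot \frac{7}{270} + \frac{39657}{11} = \frac{12299}{270} + \frac{39657}{11} = \frac{10842679}{2970}$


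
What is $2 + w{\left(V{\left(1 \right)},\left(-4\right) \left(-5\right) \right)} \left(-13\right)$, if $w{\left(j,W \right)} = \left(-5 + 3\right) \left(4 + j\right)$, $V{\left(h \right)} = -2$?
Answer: $54$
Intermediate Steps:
$w{\left(j,W \right)} = -8 - 2 j$ ($w{\left(j,W \right)} = - 2 \left(4 + j\right) = -8 - 2 j$)
$2 + w{\left(V{\left(1 \right)},\left(-4\right) \left(-5\right) \right)} \left(-13\right) = 2 + \left(-8 - -4\right) \left(-13\right) = 2 + \left(-8 + 4\right) \left(-13\right) = 2 - -52 = 2 + 52 = 54$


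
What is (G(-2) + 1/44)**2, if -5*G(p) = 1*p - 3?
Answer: 2025/1936 ≈ 1.0460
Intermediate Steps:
G(p) = 3/5 - p/5 (G(p) = -(1*p - 3)/5 = -(p - 3)/5 = -(-3 + p)/5 = 3/5 - p/5)
(G(-2) + 1/44)**2 = ((3/5 - 1/5*(-2)) + 1/44)**2 = ((3/5 + 2/5) + 1/44)**2 = (1 + 1/44)**2 = (45/44)**2 = 2025/1936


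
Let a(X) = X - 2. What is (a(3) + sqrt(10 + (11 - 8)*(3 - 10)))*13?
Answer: 13 + 13*I*sqrt(11) ≈ 13.0 + 43.116*I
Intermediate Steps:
a(X) = -2 + X
(a(3) + sqrt(10 + (11 - 8)*(3 - 10)))*13 = ((-2 + 3) + sqrt(10 + (11 - 8)*(3 - 10)))*13 = (1 + sqrt(10 + 3*(-7)))*13 = (1 + sqrt(10 - 21))*13 = (1 + sqrt(-11))*13 = (1 + I*sqrt(11))*13 = 13 + 13*I*sqrt(11)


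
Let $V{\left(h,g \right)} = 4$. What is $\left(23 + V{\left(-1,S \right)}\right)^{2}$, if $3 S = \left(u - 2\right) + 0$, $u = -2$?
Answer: $729$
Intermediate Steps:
$S = - \frac{4}{3}$ ($S = \frac{\left(-2 - 2\right) + 0}{3} = \frac{-4 + 0}{3} = \frac{1}{3} \left(-4\right) = - \frac{4}{3} \approx -1.3333$)
$\left(23 + V{\left(-1,S \right)}\right)^{2} = \left(23 + 4\right)^{2} = 27^{2} = 729$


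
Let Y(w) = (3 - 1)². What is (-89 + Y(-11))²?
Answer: 7225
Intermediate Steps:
Y(w) = 4 (Y(w) = 2² = 4)
(-89 + Y(-11))² = (-89 + 4)² = (-85)² = 7225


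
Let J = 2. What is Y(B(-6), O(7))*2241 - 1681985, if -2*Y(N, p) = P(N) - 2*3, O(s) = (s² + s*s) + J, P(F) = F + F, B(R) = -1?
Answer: -1673021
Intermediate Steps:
P(F) = 2*F
O(s) = 2 + 2*s² (O(s) = (s² + s*s) + 2 = (s² + s²) + 2 = 2*s² + 2 = 2 + 2*s²)
Y(N, p) = 3 - N (Y(N, p) = -(2*N - 2*3)/2 = -(2*N - 6)/2 = -(-6 + 2*N)/2 = 3 - N)
Y(B(-6), O(7))*2241 - 1681985 = (3 - 1*(-1))*2241 - 1681985 = (3 + 1)*2241 - 1681985 = 4*2241 - 1681985 = 8964 - 1681985 = -1673021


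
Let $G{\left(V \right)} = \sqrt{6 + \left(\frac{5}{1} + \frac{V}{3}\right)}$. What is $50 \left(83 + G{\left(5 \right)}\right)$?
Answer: $4150 + \frac{50 \sqrt{114}}{3} \approx 4328.0$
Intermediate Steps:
$G{\left(V \right)} = \sqrt{11 + \frac{V}{3}}$ ($G{\left(V \right)} = \sqrt{6 + \left(5 \cdot 1 + V \frac{1}{3}\right)} = \sqrt{6 + \left(5 + \frac{V}{3}\right)} = \sqrt{11 + \frac{V}{3}}$)
$50 \left(83 + G{\left(5 \right)}\right) = 50 \left(83 + \frac{\sqrt{99 + 3 \cdot 5}}{3}\right) = 50 \left(83 + \frac{\sqrt{99 + 15}}{3}\right) = 50 \left(83 + \frac{\sqrt{114}}{3}\right) = 4150 + \frac{50 \sqrt{114}}{3}$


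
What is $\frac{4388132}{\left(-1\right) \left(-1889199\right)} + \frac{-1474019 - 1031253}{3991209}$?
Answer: $\frac{4260331524820}{2513396017197} \approx 1.695$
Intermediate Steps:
$\frac{4388132}{\left(-1\right) \left(-1889199\right)} + \frac{-1474019 - 1031253}{3991209} = \frac{4388132}{1889199} + \left(-1474019 - 1031253\right) \frac{1}{3991209} = 4388132 \cdot \frac{1}{1889199} - \frac{2505272}{3991209} = \frac{4388132}{1889199} - \frac{2505272}{3991209} = \frac{4260331524820}{2513396017197}$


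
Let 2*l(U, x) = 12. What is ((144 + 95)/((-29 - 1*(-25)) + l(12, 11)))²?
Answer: 57121/4 ≈ 14280.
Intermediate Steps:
l(U, x) = 6 (l(U, x) = (½)*12 = 6)
((144 + 95)/((-29 - 1*(-25)) + l(12, 11)))² = ((144 + 95)/((-29 - 1*(-25)) + 6))² = (239/((-29 + 25) + 6))² = (239/(-4 + 6))² = (239/2)² = 57121/4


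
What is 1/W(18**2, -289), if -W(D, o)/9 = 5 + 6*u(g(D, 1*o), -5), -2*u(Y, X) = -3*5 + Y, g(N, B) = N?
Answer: 1/8298 ≈ 0.00012051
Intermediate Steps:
u(Y, X) = 15/2 - Y/2 (u(Y, X) = -(-3*5 + Y)/2 = -(-15 + Y)/2 = 15/2 - Y/2)
W(D, o) = -450 + 27*D (W(D, o) = -9*(5 + 6*(15/2 - D/2)) = -9*(5 + (45 - 3*D)) = -9*(50 - 3*D) = -450 + 27*D)
1/W(18**2, -289) = 1/(-450 + 27*18**2) = 1/(-450 + 27*324) = 1/(-450 + 8748) = 1/8298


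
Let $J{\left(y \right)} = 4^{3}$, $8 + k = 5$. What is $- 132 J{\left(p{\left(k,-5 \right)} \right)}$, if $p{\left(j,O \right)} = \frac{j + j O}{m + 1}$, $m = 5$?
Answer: $-8448$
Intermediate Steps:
$k = -3$ ($k = -8 + 5 = -3$)
$p{\left(j,O \right)} = \frac{j}{6} + \frac{O j}{6}$ ($p{\left(j,O \right)} = \frac{j + j O}{5 + 1} = \frac{j + O j}{6} = \left(j + O j\right) \frac{1}{6} = \frac{j}{6} + \frac{O j}{6}$)
$J{\left(y \right)} = 64$
$- 132 J{\left(p{\left(k,-5 \right)} \right)} = \left(-132\right) 64 = -8448$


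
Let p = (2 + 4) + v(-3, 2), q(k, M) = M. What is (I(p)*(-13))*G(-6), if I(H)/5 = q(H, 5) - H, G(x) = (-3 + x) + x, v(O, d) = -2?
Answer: 975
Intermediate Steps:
G(x) = -3 + 2*x
p = 4 (p = (2 + 4) - 2 = 6 - 2 = 4)
I(H) = 25 - 5*H (I(H) = 5*(5 - H) = 25 - 5*H)
(I(p)*(-13))*G(-6) = ((25 - 5*4)*(-13))*(-3 + 2*(-6)) = ((25 - 20)*(-13))*(-3 - 12) = (5*(-13))*(-15) = -65*(-15) = 975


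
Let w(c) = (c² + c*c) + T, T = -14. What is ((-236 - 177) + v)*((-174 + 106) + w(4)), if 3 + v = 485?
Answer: -3450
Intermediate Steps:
w(c) = -14 + 2*c² (w(c) = (c² + c*c) - 14 = (c² + c²) - 14 = 2*c² - 14 = -14 + 2*c²)
v = 482 (v = -3 + 485 = 482)
((-236 - 177) + v)*((-174 + 106) + w(4)) = ((-236 - 177) + 482)*((-174 + 106) + (-14 + 2*4²)) = (-413 + 482)*(-68 + (-14 + 2*16)) = 69*(-68 + (-14 + 32)) = 69*(-68 + 18) = 69*(-50) = -3450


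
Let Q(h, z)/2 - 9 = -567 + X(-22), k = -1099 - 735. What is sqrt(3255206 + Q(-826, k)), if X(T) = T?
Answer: sqrt(3254046) ≈ 1803.9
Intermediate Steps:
k = -1834
Q(h, z) = -1160 (Q(h, z) = 18 + 2*(-567 - 22) = 18 + 2*(-589) = 18 - 1178 = -1160)
sqrt(3255206 + Q(-826, k)) = sqrt(3255206 - 1160) = sqrt(3254046)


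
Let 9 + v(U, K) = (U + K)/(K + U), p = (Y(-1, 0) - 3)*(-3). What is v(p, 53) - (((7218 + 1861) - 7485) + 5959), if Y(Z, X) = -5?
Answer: -7561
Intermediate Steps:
p = 24 (p = (-5 - 3)*(-3) = -8*(-3) = 24)
v(U, K) = -8 (v(U, K) = -9 + (U + K)/(K + U) = -9 + (K + U)/(K + U) = -9 + 1 = -8)
v(p, 53) - (((7218 + 1861) - 7485) + 5959) = -8 - (((7218 + 1861) - 7485) + 5959) = -8 - ((9079 - 7485) + 5959) = -8 - (1594 + 5959) = -8 - 1*7553 = -8 - 7553 = -7561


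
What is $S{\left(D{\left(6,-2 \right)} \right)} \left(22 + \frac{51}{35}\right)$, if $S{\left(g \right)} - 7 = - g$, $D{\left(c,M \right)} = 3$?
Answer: $\frac{3284}{35} \approx 93.829$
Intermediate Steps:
$S{\left(g \right)} = 7 - g$
$S{\left(D{\left(6,-2 \right)} \right)} \left(22 + \frac{51}{35}\right) = \left(7 - 3\right) \left(22 + \frac{51}{35}\right) = \left(7 - 3\right) \left(22 + 51 \cdot \frac{1}{35}\right) = 4 \left(22 + \frac{51}{35}\right) = 4 \cdot \frac{821}{35} = \frac{3284}{35}$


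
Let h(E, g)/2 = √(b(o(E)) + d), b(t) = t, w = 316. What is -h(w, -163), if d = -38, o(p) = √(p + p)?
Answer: -2*I*√(38 - 2*√158) ≈ -7.1723*I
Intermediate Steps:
o(p) = √2*√p (o(p) = √(2*p) = √2*√p)
h(E, g) = 2*√(-38 + √2*√E) (h(E, g) = 2*√(√2*√E - 38) = 2*√(-38 + √2*√E))
-h(w, -163) = -2*√(-38 + √2*√316) = -2*√(-38 + √2*(2*√79)) = -2*√(-38 + 2*√158)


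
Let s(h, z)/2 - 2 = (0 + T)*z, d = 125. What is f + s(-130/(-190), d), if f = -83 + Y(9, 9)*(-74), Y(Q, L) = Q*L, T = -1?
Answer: -6323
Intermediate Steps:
s(h, z) = 4 - 2*z (s(h, z) = 4 + 2*((0 - 1)*z) = 4 + 2*(-z) = 4 - 2*z)
Y(Q, L) = L*Q
f = -6077 (f = -83 + (9*9)*(-74) = -83 + 81*(-74) = -83 - 5994 = -6077)
f + s(-130/(-190), d) = -6077 + (4 - 2*125) = -6077 + (4 - 250) = -6077 - 246 = -6323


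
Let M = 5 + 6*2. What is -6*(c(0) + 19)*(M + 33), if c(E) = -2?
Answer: -5100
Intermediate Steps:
M = 17 (M = 5 + 12 = 17)
-6*(c(0) + 19)*(M + 33) = -6*(-2 + 19)*(17 + 33) = -102*50 = -6*850 = -5100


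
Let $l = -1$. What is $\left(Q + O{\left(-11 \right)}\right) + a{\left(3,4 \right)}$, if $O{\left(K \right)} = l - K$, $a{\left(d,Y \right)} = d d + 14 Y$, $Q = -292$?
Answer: $-217$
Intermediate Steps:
$a{\left(d,Y \right)} = d^{2} + 14 Y$
$O{\left(K \right)} = -1 - K$
$\left(Q + O{\left(-11 \right)}\right) + a{\left(3,4 \right)} = \left(-292 - -10\right) + \left(3^{2} + 14 \cdot 4\right) = \left(-292 + \left(-1 + 11\right)\right) + \left(9 + 56\right) = \left(-292 + 10\right) + 65 = -282 + 65 = -217$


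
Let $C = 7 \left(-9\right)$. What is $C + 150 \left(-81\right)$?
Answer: $-12213$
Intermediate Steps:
$C = -63$
$C + 150 \left(-81\right) = -63 + 150 \left(-81\right) = -63 - 12150 = -12213$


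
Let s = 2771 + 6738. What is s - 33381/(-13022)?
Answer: 123859579/13022 ≈ 9511.6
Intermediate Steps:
s = 9509
s - 33381/(-13022) = 9509 - 33381/(-13022) = 9509 - 33381*(-1/13022) = 9509 + 33381/13022 = 123859579/13022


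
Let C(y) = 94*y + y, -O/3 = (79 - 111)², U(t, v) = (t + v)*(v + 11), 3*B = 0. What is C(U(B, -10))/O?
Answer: 475/1536 ≈ 0.30924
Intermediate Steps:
B = 0 (B = (⅓)*0 = 0)
U(t, v) = (11 + v)*(t + v) (U(t, v) = (t + v)*(11 + v) = (11 + v)*(t + v))
O = -3072 (O = -3*(79 - 111)² = -3*(-32)² = -3*1024 = -3072)
C(y) = 95*y
C(U(B, -10))/O = (95*((-10)² + 11*0 + 11*(-10) + 0*(-10)))/(-3072) = (95*(100 + 0 - 110 + 0))*(-1/3072) = (95*(-10))*(-1/3072) = -950*(-1/3072) = 475/1536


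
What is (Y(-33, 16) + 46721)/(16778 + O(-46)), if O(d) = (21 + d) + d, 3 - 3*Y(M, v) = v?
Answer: 140150/50121 ≈ 2.7962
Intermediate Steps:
Y(M, v) = 1 - v/3
O(d) = 21 + 2*d
(Y(-33, 16) + 46721)/(16778 + O(-46)) = ((1 - ⅓*16) + 46721)/(16778 + (21 + 2*(-46))) = ((1 - 16/3) + 46721)/(16778 + (21 - 92)) = (-13/3 + 46721)/(16778 - 71) = (140150/3)/16707 = (140150/3)*(1/16707) = 140150/50121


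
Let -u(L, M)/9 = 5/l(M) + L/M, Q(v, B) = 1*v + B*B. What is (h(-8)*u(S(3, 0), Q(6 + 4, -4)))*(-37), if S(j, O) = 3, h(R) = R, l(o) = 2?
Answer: -90576/13 ≈ -6967.4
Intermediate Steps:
Q(v, B) = v + B**2
u(L, M) = -45/2 - 9*L/M (u(L, M) = -9*(5/2 + L/M) = -45/2 - 9*L/M)
(h(-8)*u(S(3, 0), Q(6 + 4, -4)))*(-37) = -8*(-45/2 - 9*3/((6 + 4) + (-4)**2))*(-37) = -8*(-45/2 - 9*3/(10 + 16))*(-37) = -8*(-45/2 - 9*3/26)*(-37) = -8*(-45/2 - 9*3*1/26)*(-37) = -8*(-45/2 - 27/26)*(-37) = -8*(-306/13)*(-37) = (2448/13)*(-37) = -90576/13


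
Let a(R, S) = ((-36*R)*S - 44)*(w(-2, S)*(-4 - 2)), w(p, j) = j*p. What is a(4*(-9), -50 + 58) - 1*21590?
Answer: 969514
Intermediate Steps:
a(R, S) = 12*S*(-44 - 36*R*S) (a(R, S) = ((-36*R)*S - 44)*((S*(-2))*(-4 - 2)) = (-36*R*S - 44)*(-2*S*(-6)) = (-44 - 36*R*S)*(12*S) = 12*S*(-44 - 36*R*S))
a(4*(-9), -50 + 58) - 1*21590 = -48*(-50 + 58)*(11 + 9*(4*(-9))*(-50 + 58)) - 1*21590 = -48*8*(11 + 9*(-36)*8) - 21590 = -48*8*(11 - 2592) - 21590 = -48*8*(-2581) - 21590 = 991104 - 21590 = 969514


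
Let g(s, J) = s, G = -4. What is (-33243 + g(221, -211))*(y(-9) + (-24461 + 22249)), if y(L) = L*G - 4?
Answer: 71987960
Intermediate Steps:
y(L) = -4 - 4*L (y(L) = L*(-4) - 4 = -4*L - 4 = -4 - 4*L)
(-33243 + g(221, -211))*(y(-9) + (-24461 + 22249)) = (-33243 + 221)*((-4 - 4*(-9)) + (-24461 + 22249)) = -33022*((-4 + 36) - 2212) = -33022*(32 - 2212) = -33022*(-2180) = 71987960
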